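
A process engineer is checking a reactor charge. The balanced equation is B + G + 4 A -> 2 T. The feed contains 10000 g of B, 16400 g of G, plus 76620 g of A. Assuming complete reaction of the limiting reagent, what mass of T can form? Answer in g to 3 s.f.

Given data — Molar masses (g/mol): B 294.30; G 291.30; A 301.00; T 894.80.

n(B) = 10000 / 294.30 = 33.98 mol
n(G) = 16400 / 291.30 = 56.30 mol
n(A) = 76620 / 301.00 = 254.6 mol
n/ν for B = 33.98/1 = 33.98
n/ν for G = 56.30/1 = 56.30
n/ν for A = 254.6/4 = 63.65
Smallest n/ν is B → limiting reagent.
n(T) = (2/1) × 33.98 = 67.96 mol
mass = 67.96 × 894.80 = 60810 g

60800 g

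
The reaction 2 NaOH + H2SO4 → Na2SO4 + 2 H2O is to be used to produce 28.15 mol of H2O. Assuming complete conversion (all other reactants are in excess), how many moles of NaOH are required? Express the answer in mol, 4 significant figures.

28.15 mol

n(H2O) = 28.15 mol
n(NaOH) = (2/2) × 28.15 = 28.15 mol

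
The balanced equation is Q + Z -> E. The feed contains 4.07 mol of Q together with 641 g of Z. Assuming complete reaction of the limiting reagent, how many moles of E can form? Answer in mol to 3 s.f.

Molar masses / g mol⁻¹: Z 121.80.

4.07 mol

n(Q) = 4.070 mol
n(Z) = 641.0 / 121.80 = 5.263 mol
n/ν → Q: 4.070, Z: 5.263; Q is limiting.
n(E) = (1/1) × 4.070 = 4.070 mol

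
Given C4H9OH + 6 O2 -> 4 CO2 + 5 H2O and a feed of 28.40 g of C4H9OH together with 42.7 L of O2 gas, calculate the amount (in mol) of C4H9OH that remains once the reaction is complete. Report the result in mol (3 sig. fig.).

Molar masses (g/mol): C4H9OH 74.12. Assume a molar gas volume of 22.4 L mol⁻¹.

0.0655 mol

n(C4H9OH) = 28.40 / 74.12 = 0.3832 mol
n(O2) = 42.70 / 22.4 = 1.906 mol
n/ν → C4H9OH: 0.3832, O2: 0.3177; O2 is limiting.
C4H9OH consumed = (1/6) × 1.906 = 0.3177 mol
C4H9OH remaining = 0.3832 − 0.3177 = 0.06550 mol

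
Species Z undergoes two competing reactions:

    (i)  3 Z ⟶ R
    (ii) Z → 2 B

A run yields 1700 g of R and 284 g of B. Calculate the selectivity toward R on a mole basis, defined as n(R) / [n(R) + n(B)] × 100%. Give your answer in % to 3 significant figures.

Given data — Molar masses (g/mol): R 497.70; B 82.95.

n(R) = 1700 / 497.70 = 3.416 mol
n(B) = 284 / 82.95 = 3.424 mol
selectivity = 3.416/(3.416+3.424) × 100 = 49.94 %

49.9 %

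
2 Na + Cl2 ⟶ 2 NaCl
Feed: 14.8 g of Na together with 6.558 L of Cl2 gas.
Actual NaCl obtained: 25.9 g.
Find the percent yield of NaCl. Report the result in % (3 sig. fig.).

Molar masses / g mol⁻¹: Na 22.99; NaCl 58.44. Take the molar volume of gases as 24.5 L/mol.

82.8 %

n(Na) = 14.80 / 22.99 = 0.6438 mol
n(Cl2) = 6.558 / 24.5 = 0.2677 mol
n/ν → Na: 0.3219, Cl2: 0.2677; Cl2 is limiting.
theoretical n(NaCl) = (2/1) × 0.2677 = 0.5354 mol → 31.29 g
% yield = 25.9 / 31.29 × 100 = 82.77 %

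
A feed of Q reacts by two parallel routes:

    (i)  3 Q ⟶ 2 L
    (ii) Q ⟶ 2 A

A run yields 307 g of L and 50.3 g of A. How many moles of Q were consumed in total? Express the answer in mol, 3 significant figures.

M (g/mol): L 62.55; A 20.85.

n(L) = 307 / 62.55 = 4.908 mol
n(A) = 50.3 / 20.85 = 2.412 mol
n(Q) via (i) = (3/2)×4.908 = 7.362 mol
n(Q) via (ii) = (1/2)×2.412 = 1.206 mol
total n(Q) = 7.362 + 1.206 = 8.568 mol

8.57 mol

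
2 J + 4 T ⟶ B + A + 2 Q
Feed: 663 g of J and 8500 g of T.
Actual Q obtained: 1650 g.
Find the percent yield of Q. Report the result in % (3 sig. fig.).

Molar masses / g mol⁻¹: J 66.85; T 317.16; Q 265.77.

62.6 %

n(J) = 663.0 / 66.85 = 9.918 mol
n(T) = 8500 / 317.16 = 26.80 mol
n/ν for J = 9.918/2 = 4.959
n/ν for T = 26.80/4 = 6.700
Smallest n/ν is J → limiting reagent.
theoretical n(Q) = (2/2) × 9.918 = 9.918 mol → 2636 g
% yield = 1650 / 2636 × 100 = 62.59 %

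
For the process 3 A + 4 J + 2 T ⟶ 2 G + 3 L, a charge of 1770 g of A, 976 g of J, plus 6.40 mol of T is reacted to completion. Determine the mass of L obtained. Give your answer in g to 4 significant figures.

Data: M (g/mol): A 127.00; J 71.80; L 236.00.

n(A) = 1770 / 127.00 = 13.94 mol
n(J) = 976.0 / 71.80 = 13.59 mol
n(T) = 6.400 mol
n/ν for A = 13.94/3 = 4.647
n/ν for J = 13.59/4 = 3.398
n/ν for T = 6.400/2 = 3.200
Smallest n/ν is T → limiting reagent.
n(L) = (3/2) × 6.400 = 9.600 mol
mass = 9.600 × 236.00 = 2266 g

2266 g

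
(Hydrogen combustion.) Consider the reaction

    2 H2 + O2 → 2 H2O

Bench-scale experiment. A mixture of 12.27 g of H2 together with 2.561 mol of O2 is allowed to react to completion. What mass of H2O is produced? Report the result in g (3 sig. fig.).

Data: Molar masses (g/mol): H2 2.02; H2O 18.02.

n(H2) = 12.27 / 2.02 = 6.074 mol
n(O2) = 2.561 mol
n/ν for H2 = 6.074/2 = 3.037
n/ν for O2 = 2.561/1 = 2.561
Smallest n/ν is O2 → limiting reagent.
n(H2O) = (2/1) × 2.561 = 5.122 mol
mass = 5.122 × 18.02 = 92.30 g

92.3 g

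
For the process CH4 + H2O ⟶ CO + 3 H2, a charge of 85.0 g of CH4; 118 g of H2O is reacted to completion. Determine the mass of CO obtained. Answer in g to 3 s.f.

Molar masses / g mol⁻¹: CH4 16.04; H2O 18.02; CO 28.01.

148 g

n(CH4) = 85.00 / 16.04 = 5.299 mol
n(H2O) = 118.0 / 18.02 = 6.548 mol
n/ν → CH4: 5.299, H2O: 6.548; CH4 is limiting.
n(CO) = (1/1) × 5.299 = 5.299 mol
mass = 5.299 × 28.01 = 148.4 g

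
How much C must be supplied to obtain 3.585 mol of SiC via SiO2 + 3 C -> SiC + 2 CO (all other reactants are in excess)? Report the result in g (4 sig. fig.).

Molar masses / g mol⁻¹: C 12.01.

129.2 g

n(SiC) = 3.585 mol
n(C) = (3/1) × 3.585 = 10.76 mol
mass = 10.76 × 12.01 = 129.2 g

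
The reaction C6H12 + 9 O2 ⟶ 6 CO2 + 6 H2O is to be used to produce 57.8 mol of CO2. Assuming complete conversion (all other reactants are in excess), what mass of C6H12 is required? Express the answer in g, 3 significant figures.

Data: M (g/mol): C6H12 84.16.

n(CO2) = 57.80 mol
n(C6H12) = (1/6) × 57.80 = 9.633 mol
mass = 9.633 × 84.16 = 810.7 g

811 g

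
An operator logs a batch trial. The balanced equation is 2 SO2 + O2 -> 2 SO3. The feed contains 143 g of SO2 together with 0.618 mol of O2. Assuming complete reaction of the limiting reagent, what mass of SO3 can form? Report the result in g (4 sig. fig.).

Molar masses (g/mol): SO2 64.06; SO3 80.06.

98.95 g

n(SO2) = 143.0 / 64.06 = 2.232 mol
n(O2) = 0.6180 mol
n/ν for SO2 = 2.232/2 = 1.116
n/ν for O2 = 0.6180/1 = 0.6180
Smallest n/ν is O2 → limiting reagent.
n(SO3) = (2/1) × 0.6180 = 1.236 mol
mass = 1.236 × 80.06 = 98.95 g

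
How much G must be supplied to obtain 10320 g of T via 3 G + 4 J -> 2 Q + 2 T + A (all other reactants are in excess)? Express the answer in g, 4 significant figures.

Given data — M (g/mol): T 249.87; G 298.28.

n(T) = 10320 / 249.87 = 41.30 mol
n(G) = (3/2) × 41.30 = 61.95 mol
mass = 61.95 × 298.28 = 18480 g

18480 g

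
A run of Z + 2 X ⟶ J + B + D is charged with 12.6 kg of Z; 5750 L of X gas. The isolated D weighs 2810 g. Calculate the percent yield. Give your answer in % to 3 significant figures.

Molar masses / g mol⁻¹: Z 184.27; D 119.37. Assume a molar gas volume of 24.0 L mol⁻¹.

34.4 %

n(Z) = 12.60×1000 / 184.27 = 68.38 mol
n(X) = 5750 / 24.0 = 239.6 mol
n/ν for Z = 68.38/1 = 68.38
n/ν for X = 239.6/2 = 119.8
Smallest n/ν is Z → limiting reagent.
theoretical n(D) = (1/1) × 68.38 = 68.38 mol → 8163 g
% yield = 2810 / 8163 × 100 = 34.42 %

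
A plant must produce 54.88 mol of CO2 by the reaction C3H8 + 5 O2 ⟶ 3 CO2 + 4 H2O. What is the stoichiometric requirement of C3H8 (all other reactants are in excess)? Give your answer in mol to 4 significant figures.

n(CO2) = 54.88 mol
n(C3H8) = (1/3) × 54.88 = 18.29 mol

18.29 mol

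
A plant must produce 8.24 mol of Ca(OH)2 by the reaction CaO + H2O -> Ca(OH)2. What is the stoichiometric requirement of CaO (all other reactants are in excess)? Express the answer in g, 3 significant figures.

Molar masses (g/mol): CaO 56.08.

462 g

n(Ca(OH)2) = 8.240 mol
n(CaO) = (1/1) × 8.240 = 8.240 mol
mass = 8.240 × 56.08 = 462.1 g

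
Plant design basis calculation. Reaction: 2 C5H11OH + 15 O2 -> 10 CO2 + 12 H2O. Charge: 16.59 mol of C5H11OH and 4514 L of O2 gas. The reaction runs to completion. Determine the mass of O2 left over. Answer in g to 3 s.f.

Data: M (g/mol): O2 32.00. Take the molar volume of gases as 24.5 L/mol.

1910 g

n(C5H11OH) = 16.59 mol
n(O2) = 4514 / 24.5 = 184.2 mol
n/ν → C5H11OH: 8.295, O2: 12.28; C5H11OH is limiting.
O2 consumed = (15/2) × 16.59 = 124.4 mol
O2 remaining = 184.2 − 124.4 = 59.80 mol
mass = 59.80 × 32.00 = 1914 g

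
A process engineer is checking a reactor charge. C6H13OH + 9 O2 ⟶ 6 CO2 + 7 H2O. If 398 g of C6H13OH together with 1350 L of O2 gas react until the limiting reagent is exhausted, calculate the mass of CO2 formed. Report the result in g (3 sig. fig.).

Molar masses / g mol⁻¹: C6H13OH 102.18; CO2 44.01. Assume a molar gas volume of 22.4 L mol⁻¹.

n(C6H13OH) = 398.0 / 102.18 = 3.895 mol
n(O2) = 1350 / 22.4 = 60.27 mol
n/ν → C6H13OH: 3.895, O2: 6.697; C6H13OH is limiting.
n(CO2) = (6/1) × 3.895 = 23.37 mol
mass = 23.37 × 44.01 = 1029 g

1030 g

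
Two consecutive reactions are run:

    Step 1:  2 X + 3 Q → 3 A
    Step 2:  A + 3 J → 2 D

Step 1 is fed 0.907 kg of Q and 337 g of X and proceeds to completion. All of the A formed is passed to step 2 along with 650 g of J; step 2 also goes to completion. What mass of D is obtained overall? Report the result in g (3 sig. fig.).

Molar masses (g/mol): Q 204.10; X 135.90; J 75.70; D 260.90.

1490 g

Step 1:
n(Q) = 0.9070×1000 / 204.10 = 4.444 mol
n(X) = 337.0 / 135.90 = 2.480 mol
n/ν for Q = 4.444/3 = 1.481
n/ν for X = 2.480/2 = 1.240
Smallest n/ν is X → limiting reagent.
n(A) produced = (3/2) × 2.480 = 3.720 mol
Step 2:
n(A) available = 3.720 mol
n(J) = 650.0 / 75.70 = 8.587 mol
n/ν for A = 3.720/1 = 3.720
n/ν for J = 8.587/3 = 2.862
Smallest n/ν is J → limiting reagent.
n(D) = (2/3) × 8.587 = 5.725 mol
mass = 5.725 × 260.90 = 1494 g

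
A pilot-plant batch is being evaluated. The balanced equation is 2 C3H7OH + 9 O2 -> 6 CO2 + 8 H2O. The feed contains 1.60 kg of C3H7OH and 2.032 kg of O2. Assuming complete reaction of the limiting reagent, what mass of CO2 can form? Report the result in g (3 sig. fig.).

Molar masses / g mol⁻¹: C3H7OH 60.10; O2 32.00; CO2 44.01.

n(C3H7OH) = 1.600×1000 / 60.10 = 26.62 mol
n(O2) = 2.032×1000 / 32.00 = 63.50 mol
n/ν for C3H7OH = 26.62/2 = 13.31
n/ν for O2 = 63.50/9 = 7.056
Smallest n/ν is O2 → limiting reagent.
n(CO2) = (6/9) × 63.50 = 42.33 mol
mass = 42.33 × 44.01 = 1863 g

1860 g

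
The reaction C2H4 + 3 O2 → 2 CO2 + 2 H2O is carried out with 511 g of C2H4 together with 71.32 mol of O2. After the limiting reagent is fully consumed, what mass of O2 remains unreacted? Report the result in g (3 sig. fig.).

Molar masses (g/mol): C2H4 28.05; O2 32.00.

n(C2H4) = 511.0 / 28.05 = 18.22 mol
n(O2) = 71.32 mol
n/ν for C2H4 = 18.22/1 = 18.22
n/ν for O2 = 71.32/3 = 23.77
Smallest n/ν is C2H4 → limiting reagent.
O2 consumed = (3/1) × 18.22 = 54.66 mol
O2 remaining = 71.32 − 54.66 = 16.66 mol
mass = 16.66 × 32.00 = 533.1 g

533 g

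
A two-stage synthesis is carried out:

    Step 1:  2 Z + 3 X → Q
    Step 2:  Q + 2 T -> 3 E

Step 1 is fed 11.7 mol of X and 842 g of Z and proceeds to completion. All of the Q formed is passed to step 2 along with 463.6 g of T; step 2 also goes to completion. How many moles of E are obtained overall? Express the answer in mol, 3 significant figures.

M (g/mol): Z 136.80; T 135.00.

5.15 mol

Step 1:
n(X) = 11.70 mol
n(Z) = 842.0 / 136.80 = 6.155 mol
n/ν for X = 11.70/3 = 3.900
n/ν for Z = 6.155/2 = 3.078
Smallest n/ν is Z → limiting reagent.
n(Q) produced = (1/2) × 6.155 = 3.078 mol
Step 2:
n(Q) available = 3.078 mol
n(T) = 463.6 / 135.00 = 3.434 mol
n/ν for Q = 3.078/1 = 3.078
n/ν for T = 3.434/2 = 1.717
Smallest n/ν is T → limiting reagent.
n(E) = (3/2) × 3.434 = 5.151 mol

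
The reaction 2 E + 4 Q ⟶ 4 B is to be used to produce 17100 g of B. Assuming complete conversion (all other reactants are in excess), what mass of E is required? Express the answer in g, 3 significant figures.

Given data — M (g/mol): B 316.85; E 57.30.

n(B) = 17100 / 316.85 = 53.97 mol
n(E) = (2/4) × 53.97 = 26.99 mol
mass = 26.99 × 57.30 = 1547 g

1550 g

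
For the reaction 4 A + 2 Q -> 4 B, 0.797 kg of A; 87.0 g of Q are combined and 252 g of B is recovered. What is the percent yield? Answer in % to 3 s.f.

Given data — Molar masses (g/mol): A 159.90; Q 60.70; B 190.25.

n(A) = 0.7970×1000 / 159.90 = 4.984 mol
n(Q) = 87.00 / 60.70 = 1.433 mol
n/ν for A = 4.984/4 = 1.246
n/ν for Q = 1.433/2 = 0.7165
Smallest n/ν is Q → limiting reagent.
theoretical n(B) = (4/2) × 1.433 = 2.866 mol → 545.3 g
% yield = 252 / 545.3 × 100 = 46.21 %

46.2 %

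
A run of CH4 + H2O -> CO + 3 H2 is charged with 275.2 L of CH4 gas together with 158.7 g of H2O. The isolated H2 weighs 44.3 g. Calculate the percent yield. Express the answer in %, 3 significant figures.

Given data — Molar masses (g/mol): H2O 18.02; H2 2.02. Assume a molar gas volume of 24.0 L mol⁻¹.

n(CH4) = 275.2 / 24.0 = 11.47 mol
n(H2O) = 158.7 / 18.02 = 8.807 mol
n/ν for CH4 = 11.47/1 = 11.47
n/ν for H2O = 8.807/1 = 8.807
Smallest n/ν is H2O → limiting reagent.
theoretical n(H2) = (3/1) × 8.807 = 26.42 mol → 53.37 g
% yield = 44.3 / 53.37 × 100 = 83.01 %

83.0 %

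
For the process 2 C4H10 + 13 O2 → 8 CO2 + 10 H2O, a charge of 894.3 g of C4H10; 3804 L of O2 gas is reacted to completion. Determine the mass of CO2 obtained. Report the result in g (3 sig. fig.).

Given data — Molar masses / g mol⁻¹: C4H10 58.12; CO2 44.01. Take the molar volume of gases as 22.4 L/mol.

n(C4H10) = 894.3 / 58.12 = 15.39 mol
n(O2) = 3804 / 22.4 = 169.8 mol
n/ν for C4H10 = 15.39/2 = 7.695
n/ν for O2 = 169.8/13 = 13.06
Smallest n/ν is C4H10 → limiting reagent.
n(CO2) = (8/2) × 15.39 = 61.56 mol
mass = 61.56 × 44.01 = 2709 g

2710 g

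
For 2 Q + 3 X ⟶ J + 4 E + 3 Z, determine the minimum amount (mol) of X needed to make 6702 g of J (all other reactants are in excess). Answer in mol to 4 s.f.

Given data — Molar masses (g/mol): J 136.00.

n(J) = 6702 / 136.00 = 49.28 mol
n(X) = (3/1) × 49.28 = 147.8 mol

147.8 mol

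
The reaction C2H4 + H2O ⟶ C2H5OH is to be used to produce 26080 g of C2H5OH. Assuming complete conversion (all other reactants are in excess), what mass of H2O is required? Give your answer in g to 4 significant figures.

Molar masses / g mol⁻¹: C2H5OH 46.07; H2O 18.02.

10200 g

n(C2H5OH) = 26080 / 46.07 = 566.1 mol
n(H2O) = (1/1) × 566.1 = 566.1 mol
mass = 566.1 × 18.02 = 10200 g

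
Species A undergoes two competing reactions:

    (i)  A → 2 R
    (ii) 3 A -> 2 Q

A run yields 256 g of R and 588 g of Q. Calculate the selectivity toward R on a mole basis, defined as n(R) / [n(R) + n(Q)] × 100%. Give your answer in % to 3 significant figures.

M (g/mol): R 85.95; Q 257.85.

56.6 %

n(R) = 256 / 85.95 = 2.978 mol
n(Q) = 588 / 257.85 = 2.280 mol
selectivity = 2.978/(2.978+2.280) × 100 = 56.64 %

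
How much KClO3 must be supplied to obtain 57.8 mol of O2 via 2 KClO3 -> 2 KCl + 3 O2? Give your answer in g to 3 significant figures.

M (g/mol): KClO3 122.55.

n(O2) = 57.80 mol
n(KClO3) = (2/3) × 57.80 = 38.53 mol
mass = 38.53 × 122.55 = 4722 g

4720 g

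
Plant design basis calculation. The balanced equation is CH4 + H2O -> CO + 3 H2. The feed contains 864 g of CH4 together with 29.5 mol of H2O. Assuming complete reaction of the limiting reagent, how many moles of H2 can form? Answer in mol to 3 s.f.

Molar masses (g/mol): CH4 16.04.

88.5 mol

n(CH4) = 864.0 / 16.04 = 53.87 mol
n(H2O) = 29.50 mol
n/ν → CH4: 53.87, H2O: 29.50; H2O is limiting.
n(H2) = (3/1) × 29.50 = 88.50 mol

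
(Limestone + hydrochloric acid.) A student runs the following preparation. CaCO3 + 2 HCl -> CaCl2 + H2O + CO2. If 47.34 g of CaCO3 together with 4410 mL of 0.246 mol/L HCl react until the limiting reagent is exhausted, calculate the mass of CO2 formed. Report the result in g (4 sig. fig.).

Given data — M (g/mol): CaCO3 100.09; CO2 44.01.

n(CaCO3) = 47.34 / 100.09 = 0.4730 mol
n(HCl) = 0.246 × 4410/1000 = 1.085 mol
n/ν for CaCO3 = 0.4730/1 = 0.4730
n/ν for HCl = 1.085/2 = 0.5425
Smallest n/ν is CaCO3 → limiting reagent.
n(CO2) = (1/1) × 0.4730 = 0.4730 mol
mass = 0.4730 × 44.01 = 20.82 g

20.82 g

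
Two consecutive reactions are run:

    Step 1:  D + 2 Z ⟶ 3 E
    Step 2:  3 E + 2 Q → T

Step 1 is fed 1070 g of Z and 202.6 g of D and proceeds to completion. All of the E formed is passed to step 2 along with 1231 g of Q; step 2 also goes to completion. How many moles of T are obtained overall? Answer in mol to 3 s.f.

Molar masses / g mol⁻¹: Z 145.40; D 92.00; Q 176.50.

2.20 mol

Step 1:
n(Z) = 1070 / 145.40 = 7.359 mol
n(D) = 202.6 / 92.00 = 2.202 mol
n/ν → Z: 3.680, D: 2.202; D is limiting.
n(E) produced = (3/1) × 2.202 = 6.606 mol
Step 2:
n(E) available = 6.606 mol
n(Q) = 1231 / 176.50 = 6.975 mol
n/ν → E: 2.202, Q: 3.488; E is limiting.
n(T) = (1/3) × 6.606 = 2.202 mol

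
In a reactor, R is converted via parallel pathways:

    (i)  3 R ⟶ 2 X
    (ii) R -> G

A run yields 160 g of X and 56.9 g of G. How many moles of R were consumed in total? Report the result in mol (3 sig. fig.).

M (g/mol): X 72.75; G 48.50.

n(X) = 160 / 72.75 = 2.199 mol
n(G) = 56.9 / 48.50 = 1.173 mol
n(R) via (i) = (3/2)×2.199 = 3.299 mol
n(R) via (ii) = (1/1)×1.173 = 1.173 mol
total n(R) = 3.299 + 1.173 = 4.472 mol

4.47 mol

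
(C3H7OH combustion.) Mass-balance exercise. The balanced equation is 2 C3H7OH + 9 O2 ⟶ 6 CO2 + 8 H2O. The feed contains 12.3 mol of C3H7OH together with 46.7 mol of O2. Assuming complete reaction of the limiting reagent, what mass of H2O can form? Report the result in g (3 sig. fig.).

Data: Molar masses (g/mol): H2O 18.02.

748 g

n(C3H7OH) = 12.30 mol
n(O2) = 46.70 mol
n/ν → C3H7OH: 6.150, O2: 5.189; O2 is limiting.
n(H2O) = (8/9) × 46.70 = 41.51 mol
mass = 41.51 × 18.02 = 748.0 g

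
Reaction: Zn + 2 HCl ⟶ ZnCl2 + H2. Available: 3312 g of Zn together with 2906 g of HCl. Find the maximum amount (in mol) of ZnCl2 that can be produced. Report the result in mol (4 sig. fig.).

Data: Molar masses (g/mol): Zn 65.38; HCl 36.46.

n(Zn) = 3312 / 65.38 = 50.66 mol
n(HCl) = 2906 / 36.46 = 79.70 mol
n/ν for Zn = 50.66/1 = 50.66
n/ν for HCl = 79.70/2 = 39.85
Smallest n/ν is HCl → limiting reagent.
n(ZnCl2) = (1/2) × 79.70 = 39.85 mol

39.85 mol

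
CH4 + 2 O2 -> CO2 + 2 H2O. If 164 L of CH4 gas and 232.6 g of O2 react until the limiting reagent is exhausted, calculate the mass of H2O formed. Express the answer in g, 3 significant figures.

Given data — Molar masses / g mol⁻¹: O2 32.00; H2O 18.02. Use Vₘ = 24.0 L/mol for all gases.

131 g

n(CH4) = 164.0 / 24.0 = 6.833 mol
n(O2) = 232.6 / 32.00 = 7.269 mol
n/ν → CH4: 6.833, O2: 3.635; O2 is limiting.
n(H2O) = (2/2) × 7.269 = 7.269 mol
mass = 7.269 × 18.02 = 131.0 g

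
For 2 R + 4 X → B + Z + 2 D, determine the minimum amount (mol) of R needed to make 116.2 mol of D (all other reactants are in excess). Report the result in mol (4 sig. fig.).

116.2 mol

n(D) = 116.2 mol
n(R) = (2/2) × 116.2 = 116.2 mol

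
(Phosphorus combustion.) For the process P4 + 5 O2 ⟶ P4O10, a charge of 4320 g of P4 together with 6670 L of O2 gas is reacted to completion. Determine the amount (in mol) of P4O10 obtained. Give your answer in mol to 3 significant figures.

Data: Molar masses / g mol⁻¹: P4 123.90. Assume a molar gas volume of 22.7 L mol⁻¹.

34.9 mol

n(P4) = 4320 / 123.90 = 34.87 mol
n(O2) = 6670 / 22.7 = 293.8 mol
n/ν for P4 = 34.87/1 = 34.87
n/ν for O2 = 293.8/5 = 58.76
Smallest n/ν is P4 → limiting reagent.
n(P4O10) = (1/1) × 34.87 = 34.87 mol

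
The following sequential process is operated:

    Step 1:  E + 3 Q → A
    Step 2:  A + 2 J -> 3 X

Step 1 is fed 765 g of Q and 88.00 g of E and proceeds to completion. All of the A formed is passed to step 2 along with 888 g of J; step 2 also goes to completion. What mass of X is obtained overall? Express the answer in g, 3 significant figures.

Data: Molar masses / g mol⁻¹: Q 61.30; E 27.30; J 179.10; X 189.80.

1410 g

Step 1:
n(Q) = 765.0 / 61.30 = 12.48 mol
n(E) = 88.00 / 27.30 = 3.223 mol
n/ν for Q = 12.48/3 = 4.160
n/ν for E = 3.223/1 = 3.223
Smallest n/ν is E → limiting reagent.
n(A) produced = (1/1) × 3.223 = 3.223 mol
Step 2:
n(A) available = 3.223 mol
n(J) = 888.0 / 179.10 = 4.958 mol
n/ν for A = 3.223/1 = 3.223
n/ν for J = 4.958/2 = 2.479
Smallest n/ν is J → limiting reagent.
n(X) = (3/2) × 4.958 = 7.437 mol
mass = 7.437 × 189.80 = 1412 g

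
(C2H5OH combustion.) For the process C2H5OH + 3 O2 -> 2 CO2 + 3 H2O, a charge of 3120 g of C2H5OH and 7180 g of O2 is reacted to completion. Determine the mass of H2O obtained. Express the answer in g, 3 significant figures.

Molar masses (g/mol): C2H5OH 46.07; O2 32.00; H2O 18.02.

3660 g

n(C2H5OH) = 3120 / 46.07 = 67.72 mol
n(O2) = 7180 / 32.00 = 224.4 mol
n/ν for C2H5OH = 67.72/1 = 67.72
n/ν for O2 = 224.4/3 = 74.80
Smallest n/ν is C2H5OH → limiting reagent.
n(H2O) = (3/1) × 67.72 = 203.2 mol
mass = 203.2 × 18.02 = 3662 g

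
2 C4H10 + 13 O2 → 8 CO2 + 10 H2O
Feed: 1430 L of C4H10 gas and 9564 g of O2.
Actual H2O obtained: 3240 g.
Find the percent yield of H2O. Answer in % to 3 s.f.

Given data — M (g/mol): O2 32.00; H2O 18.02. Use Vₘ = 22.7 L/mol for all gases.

n(C4H10) = 1430 / 22.7 = 63.00 mol
n(O2) = 9564 / 32.00 = 298.9 mol
n/ν for C4H10 = 63.00/2 = 31.50
n/ν for O2 = 298.9/13 = 22.99
Smallest n/ν is O2 → limiting reagent.
theoretical n(H2O) = (10/13) × 298.9 = 229.9 mol → 4143 g
% yield = 3240 / 4143 × 100 = 78.20 %

78.2 %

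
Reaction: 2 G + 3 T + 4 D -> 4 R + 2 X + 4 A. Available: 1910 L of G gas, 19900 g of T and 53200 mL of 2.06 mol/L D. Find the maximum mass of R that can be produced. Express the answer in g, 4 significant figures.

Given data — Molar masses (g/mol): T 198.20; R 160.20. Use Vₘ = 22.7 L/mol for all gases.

n(G) = 1910 / 22.7 = 84.14 mol
n(T) = 19900 / 198.20 = 100.4 mol
n(D) = 2.06 × 53200/1000 = 109.6 mol
n/ν for G = 84.14/2 = 42.07
n/ν for T = 100.4/3 = 33.47
n/ν for D = 109.6/4 = 27.40
Smallest n/ν is D → limiting reagent.
n(R) = (4/4) × 109.6 = 109.6 mol
mass = 109.6 × 160.20 = 17560 g

17560 g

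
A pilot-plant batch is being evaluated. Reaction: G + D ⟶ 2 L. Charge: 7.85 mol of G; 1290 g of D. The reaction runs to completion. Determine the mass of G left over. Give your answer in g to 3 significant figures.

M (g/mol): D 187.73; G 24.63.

n(G) = 7.850 mol
n(D) = 1290 / 187.73 = 6.872 mol
n/ν for G = 7.850/1 = 7.850
n/ν for D = 6.872/1 = 6.872
Smallest n/ν is D → limiting reagent.
G consumed = (1/1) × 6.872 = 6.872 mol
G remaining = 7.850 − 6.872 = 0.9780 mol
mass = 0.9780 × 24.63 = 24.09 g

24.1 g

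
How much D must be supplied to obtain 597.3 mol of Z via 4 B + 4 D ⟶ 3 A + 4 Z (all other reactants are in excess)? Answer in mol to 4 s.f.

n(Z) = 597.3 mol
n(D) = (4/4) × 597.3 = 597.3 mol

597.3 mol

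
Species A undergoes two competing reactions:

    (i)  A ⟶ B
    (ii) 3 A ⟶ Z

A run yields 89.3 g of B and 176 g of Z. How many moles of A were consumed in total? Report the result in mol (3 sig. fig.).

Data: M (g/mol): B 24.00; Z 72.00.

n(B) = 89.3 / 24.00 = 3.721 mol
n(Z) = 176 / 72.00 = 2.444 mol
n(A) via (i) = (1/1)×3.721 = 3.721 mol
n(A) via (ii) = (3/1)×2.444 = 7.332 mol
total n(A) = 3.721 + 7.332 = 11.05 mol

11.1 mol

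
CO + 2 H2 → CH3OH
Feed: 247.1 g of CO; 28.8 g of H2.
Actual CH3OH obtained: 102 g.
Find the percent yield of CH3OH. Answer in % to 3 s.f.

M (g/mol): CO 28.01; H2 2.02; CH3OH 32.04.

44.7 %

n(CO) = 247.1 / 28.01 = 8.822 mol
n(H2) = 28.80 / 2.02 = 14.26 mol
n/ν → CO: 8.822, H2: 7.130; H2 is limiting.
theoretical n(CH3OH) = (1/2) × 14.26 = 7.130 mol → 228.4 g
% yield = 102 / 228.4 × 100 = 44.66 %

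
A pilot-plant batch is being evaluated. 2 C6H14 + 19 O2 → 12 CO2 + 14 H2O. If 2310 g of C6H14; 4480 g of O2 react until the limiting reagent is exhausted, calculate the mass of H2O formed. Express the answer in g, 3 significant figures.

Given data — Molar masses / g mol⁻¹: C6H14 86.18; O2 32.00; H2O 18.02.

n(C6H14) = 2310 / 86.18 = 26.80 mol
n(O2) = 4480 / 32.00 = 140.0 mol
n/ν → C6H14: 13.40, O2: 7.368; O2 is limiting.
n(H2O) = (14/19) × 140.0 = 103.2 mol
mass = 103.2 × 18.02 = 1860 g

1860 g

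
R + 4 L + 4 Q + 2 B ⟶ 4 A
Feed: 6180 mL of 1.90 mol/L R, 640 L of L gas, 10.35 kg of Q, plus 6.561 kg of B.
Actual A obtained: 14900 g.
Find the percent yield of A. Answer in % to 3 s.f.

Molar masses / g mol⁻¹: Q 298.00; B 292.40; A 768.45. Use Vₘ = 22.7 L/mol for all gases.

n(R) = 1.90 × 6180/1000 = 11.74 mol
n(L) = 640.0 / 22.7 = 28.19 mol
n(Q) = 10.35×1000 / 298.00 = 34.73 mol
n(B) = 6.561×1000 / 292.40 = 22.44 mol
n/ν → R: 11.74, L: 7.048, Q: 8.683, B: 11.22; L is limiting.
theoretical n(A) = (4/4) × 28.19 = 28.19 mol → 21660 g
% yield = 14900 / 21660 × 100 = 68.79 %

68.8 %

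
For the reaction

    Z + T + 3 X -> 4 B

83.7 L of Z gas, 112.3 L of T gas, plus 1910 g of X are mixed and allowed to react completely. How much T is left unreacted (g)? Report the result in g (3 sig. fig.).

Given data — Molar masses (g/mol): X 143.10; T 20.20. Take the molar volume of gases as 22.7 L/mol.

25.5 g

n(Z) = 83.70 / 22.7 = 3.687 mol
n(T) = 112.3 / 22.7 = 4.947 mol
n(X) = 1910 / 143.10 = 13.35 mol
n/ν → Z: 3.687, T: 4.947, X: 4.450; Z is limiting.
T consumed = (1/1) × 3.687 = 3.687 mol
T remaining = 4.947 − 3.687 = 1.260 mol
mass = 1.260 × 20.20 = 25.45 g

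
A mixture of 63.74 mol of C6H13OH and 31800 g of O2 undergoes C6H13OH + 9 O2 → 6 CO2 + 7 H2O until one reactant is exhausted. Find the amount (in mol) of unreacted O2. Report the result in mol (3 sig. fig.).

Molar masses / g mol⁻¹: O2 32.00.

n(C6H13OH) = 63.74 mol
n(O2) = 31800 / 32.00 = 993.8 mol
n/ν → C6H13OH: 63.74, O2: 110.4; C6H13OH is limiting.
O2 consumed = (9/1) × 63.74 = 573.7 mol
O2 remaining = 993.8 − 573.7 = 420.1 mol

420 mol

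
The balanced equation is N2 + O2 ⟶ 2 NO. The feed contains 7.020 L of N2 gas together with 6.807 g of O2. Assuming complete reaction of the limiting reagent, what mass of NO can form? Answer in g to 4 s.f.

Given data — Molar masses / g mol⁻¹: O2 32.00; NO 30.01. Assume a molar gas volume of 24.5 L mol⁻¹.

12.77 g

n(N2) = 7.020 / 24.5 = 0.2865 mol
n(O2) = 6.807 / 32.00 = 0.2127 mol
n/ν for N2 = 0.2865/1 = 0.2865
n/ν for O2 = 0.2127/1 = 0.2127
Smallest n/ν is O2 → limiting reagent.
n(NO) = (2/1) × 0.2127 = 0.4254 mol
mass = 0.4254 × 30.01 = 12.77 g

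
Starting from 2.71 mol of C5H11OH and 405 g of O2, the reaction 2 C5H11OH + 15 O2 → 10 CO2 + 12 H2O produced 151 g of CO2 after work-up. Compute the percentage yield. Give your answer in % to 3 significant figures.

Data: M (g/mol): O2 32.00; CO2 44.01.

40.7 %

n(C5H11OH) = 2.710 mol
n(O2) = 405.0 / 32.00 = 12.66 mol
n/ν for C5H11OH = 2.710/2 = 1.355
n/ν for O2 = 12.66/15 = 0.8440
Smallest n/ν is O2 → limiting reagent.
theoretical n(CO2) = (10/15) × 12.66 = 8.440 mol → 371.4 g
% yield = 151 / 371.4 × 100 = 40.66 %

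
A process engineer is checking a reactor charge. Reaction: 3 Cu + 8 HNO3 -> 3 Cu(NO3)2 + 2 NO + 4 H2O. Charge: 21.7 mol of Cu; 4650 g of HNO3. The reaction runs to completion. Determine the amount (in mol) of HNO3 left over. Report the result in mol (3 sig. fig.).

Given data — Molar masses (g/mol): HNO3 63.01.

15.9 mol

n(Cu) = 21.70 mol
n(HNO3) = 4650 / 63.01 = 73.80 mol
n/ν → Cu: 7.233, HNO3: 9.225; Cu is limiting.
HNO3 consumed = (8/3) × 21.70 = 57.87 mol
HNO3 remaining = 73.80 − 57.87 = 15.93 mol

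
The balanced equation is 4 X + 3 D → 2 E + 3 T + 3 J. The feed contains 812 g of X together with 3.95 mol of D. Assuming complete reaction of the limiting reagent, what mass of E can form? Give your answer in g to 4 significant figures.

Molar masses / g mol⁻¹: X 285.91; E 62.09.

88.17 g

n(X) = 812.0 / 285.91 = 2.840 mol
n(D) = 3.950 mol
n/ν for X = 2.840/4 = 0.7100
n/ν for D = 3.950/3 = 1.317
Smallest n/ν is X → limiting reagent.
n(E) = (2/4) × 2.840 = 1.420 mol
mass = 1.420 × 62.09 = 88.17 g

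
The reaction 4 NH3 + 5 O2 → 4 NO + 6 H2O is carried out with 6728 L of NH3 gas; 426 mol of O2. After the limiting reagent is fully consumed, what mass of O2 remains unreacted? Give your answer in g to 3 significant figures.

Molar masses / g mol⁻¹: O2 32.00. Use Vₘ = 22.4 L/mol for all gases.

1620 g

n(NH3) = 6728 / 22.4 = 300.4 mol
n(O2) = 426.0 mol
n/ν for NH3 = 300.4/4 = 75.10
n/ν for O2 = 426.0/5 = 85.20
Smallest n/ν is NH3 → limiting reagent.
O2 consumed = (5/4) × 300.4 = 375.5 mol
O2 remaining = 426.0 − 375.5 = 50.50 mol
mass = 50.50 × 32.00 = 1616 g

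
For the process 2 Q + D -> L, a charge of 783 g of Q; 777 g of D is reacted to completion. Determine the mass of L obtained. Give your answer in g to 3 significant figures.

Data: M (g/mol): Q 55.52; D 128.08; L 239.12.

1450 g

n(Q) = 783.0 / 55.52 = 14.10 mol
n(D) = 777.0 / 128.08 = 6.067 mol
n/ν for Q = 14.10/2 = 7.050
n/ν for D = 6.067/1 = 6.067
Smallest n/ν is D → limiting reagent.
n(L) = (1/1) × 6.067 = 6.067 mol
mass = 6.067 × 239.12 = 1451 g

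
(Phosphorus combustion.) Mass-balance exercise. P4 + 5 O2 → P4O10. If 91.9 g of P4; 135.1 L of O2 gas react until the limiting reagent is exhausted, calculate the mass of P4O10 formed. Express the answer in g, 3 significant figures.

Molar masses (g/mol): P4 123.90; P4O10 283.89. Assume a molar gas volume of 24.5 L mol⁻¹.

211 g

n(P4) = 91.90 / 123.90 = 0.7417 mol
n(O2) = 135.1 / 24.5 = 5.514 mol
n/ν → P4: 0.7417, O2: 1.103; P4 is limiting.
n(P4O10) = (1/1) × 0.7417 = 0.7417 mol
mass = 0.7417 × 283.89 = 210.6 g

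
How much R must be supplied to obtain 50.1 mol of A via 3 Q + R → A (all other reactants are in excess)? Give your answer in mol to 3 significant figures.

n(A) = 50.10 mol
n(R) = (1/1) × 50.10 = 50.10 mol

50.1 mol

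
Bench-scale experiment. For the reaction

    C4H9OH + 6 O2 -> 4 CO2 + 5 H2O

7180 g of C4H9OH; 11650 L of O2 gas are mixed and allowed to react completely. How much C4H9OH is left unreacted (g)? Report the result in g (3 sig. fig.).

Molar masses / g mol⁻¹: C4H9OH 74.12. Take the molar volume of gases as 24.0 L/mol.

1180 g

n(C4H9OH) = 7180 / 74.12 = 96.87 mol
n(O2) = 11650 / 24.0 = 485.4 mol
n/ν for C4H9OH = 96.87/1 = 96.87
n/ν for O2 = 485.4/6 = 80.90
Smallest n/ν is O2 → limiting reagent.
C4H9OH consumed = (1/6) × 485.4 = 80.90 mol
C4H9OH remaining = 96.87 − 80.90 = 15.97 mol
mass = 15.97 × 74.12 = 1184 g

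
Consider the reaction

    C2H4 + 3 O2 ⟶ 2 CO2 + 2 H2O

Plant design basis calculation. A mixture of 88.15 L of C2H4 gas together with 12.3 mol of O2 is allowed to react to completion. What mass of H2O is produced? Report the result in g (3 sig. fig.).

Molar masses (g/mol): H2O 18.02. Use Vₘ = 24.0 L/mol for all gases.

132 g

n(C2H4) = 88.15 / 24.0 = 3.673 mol
n(O2) = 12.30 mol
n/ν → C2H4: 3.673, O2: 4.100; C2H4 is limiting.
n(H2O) = (2/1) × 3.673 = 7.346 mol
mass = 7.346 × 18.02 = 132.4 g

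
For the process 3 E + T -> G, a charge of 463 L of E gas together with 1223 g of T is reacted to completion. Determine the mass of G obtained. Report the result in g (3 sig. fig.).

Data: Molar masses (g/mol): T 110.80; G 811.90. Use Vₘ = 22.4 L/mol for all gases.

5590 g

n(E) = 463.0 / 22.4 = 20.67 mol
n(T) = 1223 / 110.80 = 11.04 mol
n/ν → E: 6.890, T: 11.04; E is limiting.
n(G) = (1/3) × 20.67 = 6.890 mol
mass = 6.890 × 811.90 = 5594 g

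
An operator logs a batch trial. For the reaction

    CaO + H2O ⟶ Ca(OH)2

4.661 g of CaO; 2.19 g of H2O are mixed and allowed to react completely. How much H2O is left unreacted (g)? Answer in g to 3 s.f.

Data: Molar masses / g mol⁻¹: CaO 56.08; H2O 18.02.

n(CaO) = 4.661 / 56.08 = 0.08311 mol
n(H2O) = 2.190 / 18.02 = 0.1215 mol
n/ν → CaO: 0.08311, H2O: 0.1215; CaO is limiting.
H2O consumed = (1/1) × 0.08311 = 0.08311 mol
H2O remaining = 0.1215 − 0.08311 = 0.03839 mol
mass = 0.03839 × 18.02 = 0.6918 g

0.692 g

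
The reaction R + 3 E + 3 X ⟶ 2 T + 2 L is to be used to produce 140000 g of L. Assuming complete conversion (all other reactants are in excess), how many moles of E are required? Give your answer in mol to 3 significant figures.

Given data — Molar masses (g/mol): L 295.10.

n(L) = 140000 / 295.10 = 474.4 mol
n(E) = (3/2) × 474.4 = 711.6 mol

712 mol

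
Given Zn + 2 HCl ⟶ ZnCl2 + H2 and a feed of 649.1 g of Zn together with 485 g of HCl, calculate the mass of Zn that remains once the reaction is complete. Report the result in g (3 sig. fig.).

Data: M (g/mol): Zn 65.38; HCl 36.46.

214 g

n(Zn) = 649.1 / 65.38 = 9.928 mol
n(HCl) = 485.0 / 36.46 = 13.30 mol
n/ν for Zn = 9.928/1 = 9.928
n/ν for HCl = 13.30/2 = 6.650
Smallest n/ν is HCl → limiting reagent.
Zn consumed = (1/2) × 13.30 = 6.650 mol
Zn remaining = 9.928 − 6.650 = 3.278 mol
mass = 3.278 × 65.38 = 214.3 g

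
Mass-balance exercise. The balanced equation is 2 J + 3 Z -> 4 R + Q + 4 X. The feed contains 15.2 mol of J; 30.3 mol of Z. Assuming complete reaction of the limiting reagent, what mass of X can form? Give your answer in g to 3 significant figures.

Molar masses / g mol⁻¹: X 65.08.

n(J) = 15.20 mol
n(Z) = 30.30 mol
n/ν for J = 15.20/2 = 7.600
n/ν for Z = 30.30/3 = 10.10
Smallest n/ν is J → limiting reagent.
n(X) = (4/2) × 15.20 = 30.40 mol
mass = 30.40 × 65.08 = 1978 g

1980 g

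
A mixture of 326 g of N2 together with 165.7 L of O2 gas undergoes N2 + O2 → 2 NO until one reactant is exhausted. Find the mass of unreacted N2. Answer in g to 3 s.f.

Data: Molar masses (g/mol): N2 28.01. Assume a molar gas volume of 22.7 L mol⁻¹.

122 g

n(N2) = 326.0 / 28.01 = 11.64 mol
n(O2) = 165.7 / 22.7 = 7.300 mol
n/ν for N2 = 11.64/1 = 11.64
n/ν for O2 = 7.300/1 = 7.300
Smallest n/ν is O2 → limiting reagent.
N2 consumed = (1/1) × 7.300 = 7.300 mol
N2 remaining = 11.64 − 7.300 = 4.340 mol
mass = 4.340 × 28.01 = 121.6 g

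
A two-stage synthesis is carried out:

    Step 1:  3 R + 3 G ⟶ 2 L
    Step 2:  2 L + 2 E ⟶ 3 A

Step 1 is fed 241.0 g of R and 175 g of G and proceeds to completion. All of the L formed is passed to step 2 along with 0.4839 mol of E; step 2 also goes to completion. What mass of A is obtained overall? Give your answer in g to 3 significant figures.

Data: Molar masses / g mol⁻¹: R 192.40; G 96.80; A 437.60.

Step 1:
n(R) = 241.0 / 192.40 = 1.253 mol
n(G) = 175.0 / 96.80 = 1.808 mol
n/ν for R = 1.253/3 = 0.4177
n/ν for G = 1.808/3 = 0.6027
Smallest n/ν is R → limiting reagent.
n(L) produced = (2/3) × 1.253 = 0.8353 mol
Step 2:
n(L) available = 0.8353 mol
n(E) = 0.4839 mol
n/ν for L = 0.8353/2 = 0.4177
n/ν for E = 0.4839/2 = 0.2420
Smallest n/ν is E → limiting reagent.
n(A) = (3/2) × 0.4839 = 0.7259 mol
mass = 0.7259 × 437.60 = 317.7 g

318 g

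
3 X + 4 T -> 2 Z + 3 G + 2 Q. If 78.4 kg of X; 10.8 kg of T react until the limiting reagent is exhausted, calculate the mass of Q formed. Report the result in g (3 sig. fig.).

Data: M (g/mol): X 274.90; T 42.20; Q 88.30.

11300 g

n(X) = 78.40×1000 / 274.90 = 285.2 mol
n(T) = 10.80×1000 / 42.20 = 255.9 mol
n/ν for X = 285.2/3 = 95.07
n/ν for T = 255.9/4 = 63.98
Smallest n/ν is T → limiting reagent.
n(Q) = (2/4) × 255.9 = 128.0 mol
mass = 128.0 × 88.30 = 11300 g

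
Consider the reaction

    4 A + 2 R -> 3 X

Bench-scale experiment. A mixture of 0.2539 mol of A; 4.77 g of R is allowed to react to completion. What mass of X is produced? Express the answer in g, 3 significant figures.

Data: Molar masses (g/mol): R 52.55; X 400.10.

54.5 g

n(A) = 0.2539 mol
n(R) = 4.770 / 52.55 = 0.09077 mol
n/ν for A = 0.2539/4 = 0.06348
n/ν for R = 0.09077/2 = 0.04539
Smallest n/ν is R → limiting reagent.
n(X) = (3/2) × 0.09077 = 0.1362 mol
mass = 0.1362 × 400.10 = 54.49 g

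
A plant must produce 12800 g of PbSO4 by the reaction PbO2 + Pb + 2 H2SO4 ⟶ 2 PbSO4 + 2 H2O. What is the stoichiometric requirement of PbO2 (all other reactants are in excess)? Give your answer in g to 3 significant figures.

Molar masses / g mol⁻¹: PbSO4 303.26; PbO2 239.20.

5050 g

n(PbSO4) = 12800 / 303.26 = 42.21 mol
n(PbO2) = (1/2) × 42.21 = 21.11 mol
mass = 21.11 × 239.20 = 5050 g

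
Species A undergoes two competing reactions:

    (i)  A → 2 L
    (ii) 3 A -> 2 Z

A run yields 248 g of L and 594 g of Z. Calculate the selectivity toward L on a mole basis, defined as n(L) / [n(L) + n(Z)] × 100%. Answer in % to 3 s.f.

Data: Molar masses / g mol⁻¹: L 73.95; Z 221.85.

55.6 %

n(L) = 248 / 73.95 = 3.354 mol
n(Z) = 594 / 221.85 = 2.677 mol
selectivity = 3.354/(3.354+2.677) × 100 = 55.61 %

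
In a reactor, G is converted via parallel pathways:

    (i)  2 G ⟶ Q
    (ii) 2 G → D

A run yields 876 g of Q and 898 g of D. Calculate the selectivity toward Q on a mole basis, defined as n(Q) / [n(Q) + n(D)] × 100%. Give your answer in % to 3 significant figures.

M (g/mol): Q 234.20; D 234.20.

n(Q) = 876 / 234.20 = 3.740 mol
n(D) = 898 / 234.20 = 3.834 mol
selectivity = 3.740/(3.740+3.834) × 100 = 49.38 %

49.4 %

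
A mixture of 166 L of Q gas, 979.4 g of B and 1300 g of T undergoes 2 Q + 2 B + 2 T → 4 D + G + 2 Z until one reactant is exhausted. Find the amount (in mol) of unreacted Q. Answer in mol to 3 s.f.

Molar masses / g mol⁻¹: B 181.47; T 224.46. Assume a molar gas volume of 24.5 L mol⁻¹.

n(Q) = 166.0 / 24.5 = 6.776 mol
n(B) = 979.4 / 181.47 = 5.397 mol
n(T) = 1300 / 224.46 = 5.792 mol
n/ν for Q = 6.776/2 = 3.388
n/ν for B = 5.397/2 = 2.699
n/ν for T = 5.792/2 = 2.896
Smallest n/ν is B → limiting reagent.
Q consumed = (2/2) × 5.397 = 5.397 mol
Q remaining = 6.776 − 5.397 = 1.379 mol

1.38 mol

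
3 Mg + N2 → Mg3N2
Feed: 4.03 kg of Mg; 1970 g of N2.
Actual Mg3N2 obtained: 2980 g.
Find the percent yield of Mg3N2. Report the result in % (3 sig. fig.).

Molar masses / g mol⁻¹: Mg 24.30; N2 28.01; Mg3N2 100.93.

n(Mg) = 4.030×1000 / 24.30 = 165.8 mol
n(N2) = 1970 / 28.01 = 70.33 mol
n/ν for Mg = 165.8/3 = 55.27
n/ν for N2 = 70.33/1 = 70.33
Smallest n/ν is Mg → limiting reagent.
theoretical n(Mg3N2) = (1/3) × 165.8 = 55.27 mol → 5578 g
% yield = 2980 / 5578 × 100 = 53.42 %

53.4 %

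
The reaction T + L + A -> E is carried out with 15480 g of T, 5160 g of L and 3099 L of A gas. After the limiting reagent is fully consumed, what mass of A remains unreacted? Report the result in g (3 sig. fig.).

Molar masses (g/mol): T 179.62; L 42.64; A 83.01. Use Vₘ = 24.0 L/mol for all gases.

n(T) = 15480 / 179.62 = 86.18 mol
n(L) = 5160 / 42.64 = 121.0 mol
n(A) = 3099 / 24.0 = 129.1 mol
n/ν for T = 86.18/1 = 86.18
n/ν for L = 121.0/1 = 121.0
n/ν for A = 129.1/1 = 129.1
Smallest n/ν is T → limiting reagent.
A consumed = (1/1) × 86.18 = 86.18 mol
A remaining = 129.1 − 86.18 = 42.92 mol
mass = 42.92 × 83.01 = 3563 g

3560 g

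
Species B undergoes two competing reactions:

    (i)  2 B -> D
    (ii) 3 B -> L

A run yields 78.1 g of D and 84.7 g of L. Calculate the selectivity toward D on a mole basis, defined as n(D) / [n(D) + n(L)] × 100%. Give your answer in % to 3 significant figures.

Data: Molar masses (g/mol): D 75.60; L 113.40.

58.0 %

n(D) = 78.1 / 75.60 = 1.033 mol
n(L) = 84.7 / 113.40 = 0.7469 mol
selectivity = 1.033/(1.033+0.7469) × 100 = 58.04 %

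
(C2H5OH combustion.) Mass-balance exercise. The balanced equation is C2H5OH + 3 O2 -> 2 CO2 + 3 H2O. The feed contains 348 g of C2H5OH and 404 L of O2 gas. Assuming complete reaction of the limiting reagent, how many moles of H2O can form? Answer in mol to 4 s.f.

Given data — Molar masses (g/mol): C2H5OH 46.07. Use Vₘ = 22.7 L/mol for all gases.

17.80 mol

n(C2H5OH) = 348.0 / 46.07 = 7.554 mol
n(O2) = 404.0 / 22.7 = 17.80 mol
n/ν for C2H5OH = 7.554/1 = 7.554
n/ν for O2 = 17.80/3 = 5.933
Smallest n/ν is O2 → limiting reagent.
n(H2O) = (3/3) × 17.80 = 17.80 mol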